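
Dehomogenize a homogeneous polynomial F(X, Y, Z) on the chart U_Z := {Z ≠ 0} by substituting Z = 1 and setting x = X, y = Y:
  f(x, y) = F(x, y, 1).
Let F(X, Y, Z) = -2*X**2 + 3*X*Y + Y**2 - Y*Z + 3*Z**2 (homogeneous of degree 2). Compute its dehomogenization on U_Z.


f(x, y) = -2*x**2 + 3*x*y + y**2 - y + 3

On U_Z we set Z = 1. Each monomial c·X^i·Y^j·Z^k in F becomes c·x^i·y^j·1^k = c·x^i·y^j.
Substituting Z = 1: F(X, Y, 1) = -2*x**2 + 3*x*y + y**2 - y + 3.
Note: deg(f) ≤ deg(F) = 2; strict inequality happens when F is divisible by Z (lost terms).


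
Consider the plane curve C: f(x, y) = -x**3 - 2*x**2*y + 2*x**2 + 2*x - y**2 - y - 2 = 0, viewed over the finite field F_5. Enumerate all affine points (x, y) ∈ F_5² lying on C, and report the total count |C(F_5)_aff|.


Affine F_5-points: {(2, 2), (2, 4), (3, 0), (3, 1), (4, 1)}; count = 5.

For each of the 25 pairs (x, y) ∈ F_5², evaluate f(x, y) mod 5. Record the zeros.
  x = 0: [0↦3, 1↦1, 2↦2, 3↦1, 4↦3]  zeros at y ∈ ∅
  x = 1: [0↦1, 1↦2, 2↦1, 3↦3, 4↦3]  zeros at y ∈ ∅
  x = 2: [0↦2, 1↦2, 2↦0, 3↦1, 4↦0]  zeros at y ∈ {2, 4}
  x = 3: [0↦0, 1↦0, 2↦3, 3↦4, 4↦3]  zeros at y ∈ {0, 1}
  x = 4: [0↦4, 1↦0, 2↦4, 3↦1, 4↦1]  zeros at y ∈ {1}
Collecting zeros: affine points = {(2, 2), (2, 4), (3, 0), (3, 1), (4, 1)}.
Total count |C(F_5)_aff| = 5.


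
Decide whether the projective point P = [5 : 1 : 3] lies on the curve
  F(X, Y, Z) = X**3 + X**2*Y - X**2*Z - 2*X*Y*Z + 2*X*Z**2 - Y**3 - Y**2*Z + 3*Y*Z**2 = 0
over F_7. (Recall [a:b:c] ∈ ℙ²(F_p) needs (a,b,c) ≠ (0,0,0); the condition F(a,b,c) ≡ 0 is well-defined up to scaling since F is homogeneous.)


F(5,1,3) ≡ 4 (mod 7); P is NOT on the curve.

Evaluate F(5, 1, 3) term-by-term (mod 7).
  X**3 ↦ 1·125·1·1 = 125
  X**2*Y ↦ 1·25·1·1 = 25
  -X**2*Z ↦ -1·25·1·3 = -75
  -2*X*Y*Z ↦ -2·5·1·3 = -30
  2*X*Z**2 ↦ 2·5·1·9 = 90
  -Y**3 ↦ -1·1·1·1 = -1
  -Y**2*Z ↦ -1·1·1·3 = -3
  3*Y*Z**2 ↦ 3·1·1·9 = 27
Sum: F(5, 1, 3) = (125) + (25) + (-75) + (-30) + (90) + (-1) + (-3) + (27) = 158.
Reducing mod 7: 158 ≡ 4 (mod 7).
Since F(a, b, c) ≡ 4 ≠ 0 (mod 7), P does NOT lie on the curve.


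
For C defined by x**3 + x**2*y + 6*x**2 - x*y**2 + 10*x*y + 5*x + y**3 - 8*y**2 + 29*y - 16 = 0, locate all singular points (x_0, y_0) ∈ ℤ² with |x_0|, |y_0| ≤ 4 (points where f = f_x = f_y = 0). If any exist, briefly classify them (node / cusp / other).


Singular points: {(-3, 2)}; classification: node.

Compute partial derivatives:
  f_x = 3*x**2 + 2*x*y + 12*x - y**2 + 10*y + 5.
  f_y = x**2 - 2*x*y + 10*x + 3*y**2 - 16*y + 29.
Scan x_0 ∈ {−4, ..., 4}. For each x_0, f_y(x_0, y) is a polynomial in y; find its integer roots y ∈ {−4, ..., 4}, then test f_x and f at those candidates.
  x = -4: f_y(-4, y) = 3*y**2 - 8*y + 5; vanishes at y ∈ {1}. (-4, 1): f_x = 6 ≠ 0.
  x = -3: f_y(-3, y) = 3*y**2 - 10*y + 8; vanishes at y ∈ {2}. (-3, 2): f_x = 0, f = 0 — SINGULAR.
  x = -2: f_y(-2, y) = 3*y**2 - 12*y + 13; no integer root y with |y| ≤ 4.
  x = -1: f_y(-1, y) = 3*y**2 - 14*y + 20; no integer root y with |y| ≤ 4.
  x = 0: f_y(0, y) = 3*y**2 - 16*y + 29; no integer root y with |y| ≤ 4.
  x = 1: f_y(1, y) = 3*y**2 - 18*y + 40; no integer root y with |y| ≤ 4.
  x = 2: f_y(2, y) = 3*y**2 - 20*y + 53; no integer root y with |y| ≤ 4.
  x = 3: f_y(3, y) = 3*y**2 - 22*y + 68; no integer root y with |y| ≤ 4.
  x = 4: f_y(4, y) = 3*y**2 - 24*y + 85; no integer root y with |y| ≤ 4.
Only singular point on the grid: (-3, 2).
Classify: substitute x = -3 + u, y = 2 + v and expand: f = u**3 + u**2*v - u**2 - u*v**2 + v**3 + v**2.
No constant or linear terms (consistent with a singular point). Quadratic part: -u**2 + v**2. Cubic part: u**3 + u**2*v - u*v**2 + v**3.
The quadratic part v**2 - u**2 = (v − u)(v + u) splits into two distinct linear factors, so there are two distinct tangent lines y − 2 = ±(x − -3) — this is a node (ordinary double point).
Classification: node.


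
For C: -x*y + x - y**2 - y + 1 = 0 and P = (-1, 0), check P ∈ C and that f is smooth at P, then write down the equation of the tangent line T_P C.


Tangent line at P: x + 1 = 0.

Step 1: f(-1, 0) = 0, so P lies on C.
Step 2: partial derivatives
  f_x(x, y) = 1 - y, f_y(x, y) = -x - 2*y - 1.
  f_x(P) = 1, f_y(P) = 0 (gradient nonzero, so P is smooth).
Step 3: tangent line at P: 1·(x − -1) + 0·(y − 0) = 0.
Expanding: x + 1 = 0.


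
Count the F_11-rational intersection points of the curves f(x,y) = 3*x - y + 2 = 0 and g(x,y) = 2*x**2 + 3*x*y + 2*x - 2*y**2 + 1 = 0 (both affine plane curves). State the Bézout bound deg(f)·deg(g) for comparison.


Common zeros: {(7, 1), (8, 4)}; count = 2; Bézout bound = 2.

deg(f) = 1, deg(g) = 2, so Bézout bound = 2.
Scan x ∈ F_11. For each x, list the y ∈ F_11 with f(x, y) ≡ 0 and those with g(x, y) ≡ 0 (mod 11); the common zeros in that column are the intersection.
  x = 0: f ≡ 0 at y ∈ {2}; g ≡ 0 at y ∈ ∅; common: ∅.
  x = 1: f ≡ 0 at y ∈ {5}; g ≡ 0 at y ∈ {8, 10}; common: ∅.
  x = 2: f ≡ 0 at y ∈ {8}; g ≡ 0 at y ∈ ∅; common: ∅.
  x = 3: f ≡ 0 at y ∈ {0}; g ≡ 0 at y ∈ ∅; common: ∅.
  x = 4: f ≡ 0 at y ∈ {3}; g ≡ 0 at y ∈ ∅; common: ∅.
  x = 5: f ≡ 0 at y ∈ {6}; g ≡ 0 at y ∈ {3, 10}; common: ∅.
  x = 6: f ≡ 0 at y ∈ {9}; g ≡ 0 at y ∈ {3, 6}; common: ∅.
  x = 7: f ≡ 0 at y ∈ {1}; g ≡ 0 at y ∈ {1, 4}; common: {1}.
  x = 8: f ≡ 0 at y ∈ {4}; g ≡ 0 at y ∈ {4, 8}; common: {4}.
  x = 9: f ≡ 0 at y ∈ {7}; g ≡ 0 at y ∈ ∅; common: ∅.
  x = 10: f ≡ 0 at y ∈ {10}; g ≡ 0 at y ∈ ∅; common: ∅.
Collecting: common zeros = {(7, 1), (8, 4)}, so the count is 2.
Comparison with the Bézout bound: 2 ≤ 2 = deg(f)·deg(g), as expected for curves with no common component (the bound is attained).


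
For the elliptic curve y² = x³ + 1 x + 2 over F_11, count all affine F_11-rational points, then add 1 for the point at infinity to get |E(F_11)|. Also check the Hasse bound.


Affine points = {(1, 2), (1, 9), (2, 1), (2, 10), (4, 2), (4, 9), (5, 0), (6, 2), (6, 9), (7, 0), (8, 4), (8, 7), (9, 5), (9, 6), (10, 0)}; affine count = 15; |E(F_11)| = 16.

Discriminant check: Δ ∝ 4a³ + 27b² = 4·1³ + 27·2² = 4·1 + 27·4 ≡ 2 (mod 11). Nonzero ⇒ E is nonsingular.
For each x ∈ F_11, compute rhs = x³ + 1·x + 2 mod 11, then count y ∈ F_11 with y² ≡ rhs.
  x = 0: rhs = 2, matching y values: none (0 points).
  x = 1: rhs = 4, matching y values: 2, 9 (2 points).
  x = 2: rhs = 1, matching y values: 1, 10 (2 points).
  x = 3: rhs = 10, matching y values: none (0 points).
  x = 4: rhs = 4, matching y values: 2, 9 (2 points).
  x = 5: rhs = 0, matching y values: 0 (1 points).
  x = 6: rhs = 4, matching y values: 2, 9 (2 points).
  x = 7: rhs = 0, matching y values: 0 (1 points).
  x = 8: rhs = 5, matching y values: 4, 7 (2 points).
  x = 9: rhs = 3, matching y values: 5, 6 (2 points).
  x = 10: rhs = 0, matching y values: 0 (1 points).
Total affine count: 15.
Full point count |E(F_11)| = 15 + 1 = 16.
Hasse bound: |16 − (11+1)| = |4| = 4 ≤ 2√11 ≈ 6.6332 ✓.


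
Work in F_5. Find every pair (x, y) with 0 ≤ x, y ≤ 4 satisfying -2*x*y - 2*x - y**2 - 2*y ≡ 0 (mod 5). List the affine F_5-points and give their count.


Affine F_5-points: {(0, 0), (0, 3), (2, 2), (3, 1)}; count = 4.

For each of the 25 pairs (x, y) ∈ F_5², evaluate f(x, y) mod 5. Record the zeros.
  x = 0: [0↦0, 1↦2, 2↦2, 3↦0, 4↦1]  zeros at y ∈ {0, 3}
  x = 1: [0↦3, 1↦3, 2↦1, 3↦2, 4↦1]  zeros at y ∈ ∅
  x = 2: [0↦1, 1↦4, 2↦0, 3↦4, 4↦1]  zeros at y ∈ {2}
  x = 3: [0↦4, 1↦0, 2↦4, 3↦1, 4↦1]  zeros at y ∈ {1}
  x = 4: [0↦2, 1↦1, 2↦3, 3↦3, 4↦1]  zeros at y ∈ ∅
Collecting zeros: affine points = {(0, 0), (0, 3), (2, 2), (3, 1)}.
Total count |C(F_5)_aff| = 4.


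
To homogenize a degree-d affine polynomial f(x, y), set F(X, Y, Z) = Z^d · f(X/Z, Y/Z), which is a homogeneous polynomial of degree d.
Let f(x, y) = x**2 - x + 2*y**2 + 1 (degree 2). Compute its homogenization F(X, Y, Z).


F(X, Y, Z) = X**2 - X*Z + 2*Y**2 + Z**2

deg(f) = 2.
Substitute x = X/Z, y = Y/Z into f, then multiply by Z^2.
  monomial 1·x^2·y^0 ↦ 1·X^2·Y^0·Z^0.
  monomial -1·x^1·y^0 ↦ -1·X^1·Y^0·Z^1.
  monomial 2·x^0·y^2 ↦ 2·X^0·Y^2·Z^0.
  monomial 1·x^0·y^0 ↦ 1·X^0·Y^0·Z^2.
Collecting: F(X, Y, Z) = X**2 - X*Z + 2*Y**2 + Z**2.


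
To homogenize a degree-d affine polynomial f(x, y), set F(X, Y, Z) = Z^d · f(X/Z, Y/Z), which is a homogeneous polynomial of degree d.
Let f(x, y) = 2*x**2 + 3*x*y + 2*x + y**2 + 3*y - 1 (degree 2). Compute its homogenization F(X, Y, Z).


F(X, Y, Z) = 2*X**2 + 3*X*Y + 2*X*Z + Y**2 + 3*Y*Z - Z**2

deg(f) = 2.
Substitute x = X/Z, y = Y/Z into f, then multiply by Z^2.
  monomial 2·x^2·y^0 ↦ 2·X^2·Y^0·Z^0.
  monomial 3·x^1·y^1 ↦ 3·X^1·Y^1·Z^0.
  monomial 2·x^1·y^0 ↦ 2·X^1·Y^0·Z^1.
  monomial 1·x^0·y^2 ↦ 1·X^0·Y^2·Z^0.
  monomial 3·x^0·y^1 ↦ 3·X^0·Y^1·Z^1.
  monomial -1·x^0·y^0 ↦ -1·X^0·Y^0·Z^2.
Collecting: F(X, Y, Z) = 2*X**2 + 3*X*Y + 2*X*Z + Y**2 + 3*Y*Z - Z**2.


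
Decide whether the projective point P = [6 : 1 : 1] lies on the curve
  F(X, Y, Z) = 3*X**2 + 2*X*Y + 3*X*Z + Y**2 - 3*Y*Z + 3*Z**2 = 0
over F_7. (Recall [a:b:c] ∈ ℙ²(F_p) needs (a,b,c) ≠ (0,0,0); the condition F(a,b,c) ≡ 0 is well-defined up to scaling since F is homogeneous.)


F(6,1,1) ≡ 6 (mod 7); P is NOT on the curve.

Evaluate F(6, 1, 1) term-by-term (mod 7).
  3*X**2 ↦ 3·36·1·1 = 108
  2*X*Y ↦ 2·6·1·1 = 12
  3*X*Z ↦ 3·6·1·1 = 18
  Y**2 ↦ 1·1·1·1 = 1
  -3*Y*Z ↦ -3·1·1·1 = -3
  3*Z**2 ↦ 3·1·1·1 = 3
Sum: F(6, 1, 1) = (108) + (12) + (18) + (1) + (-3) + (3) = 139.
Reducing mod 7: 139 ≡ 6 (mod 7).
Since F(a, b, c) ≡ 6 ≠ 0 (mod 7), P does NOT lie on the curve.


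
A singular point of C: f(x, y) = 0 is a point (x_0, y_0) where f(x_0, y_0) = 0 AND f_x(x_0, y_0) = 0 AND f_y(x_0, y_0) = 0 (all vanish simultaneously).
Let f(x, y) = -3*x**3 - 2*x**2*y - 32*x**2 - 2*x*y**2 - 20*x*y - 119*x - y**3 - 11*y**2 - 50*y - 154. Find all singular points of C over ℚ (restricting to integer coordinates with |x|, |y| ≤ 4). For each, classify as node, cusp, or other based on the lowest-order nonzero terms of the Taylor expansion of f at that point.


Singular points: {(-3, -2)}; classification: node.

Compute partial derivatives:
  f_x = -9*x**2 - 4*x*y - 64*x - 2*y**2 - 20*y - 119.
  f_y = -2*x**2 - 4*x*y - 20*x - 3*y**2 - 22*y - 50.
Scan x_0 ∈ {−4, ..., 4}. For each x_0, f_y(x_0, y) is a polynomial in y; find its integer roots y ∈ {−4, ..., 4}, then test f_x and f at those candidates.
  x = -4: f_y(-4, y) = -3*y**2 - 6*y - 2; no integer root y with |y| ≤ 4.
  x = -3: f_y(-3, y) = -3*y**2 - 10*y - 8; vanishes at y ∈ {-2}. (-3, -2): f_x = 0, f = 0 — SINGULAR.
  x = -2: f_y(-2, y) = -3*y**2 - 14*y - 18; no integer root y with |y| ≤ 4.
  x = -1: f_y(-1, y) = -3*y**2 - 18*y - 32; no integer root y with |y| ≤ 4.
  x = 0: f_y(0, y) = -3*y**2 - 22*y - 50; no integer root y with |y| ≤ 4.
  x = 1: f_y(1, y) = -3*y**2 - 26*y - 72; no integer root y with |y| ≤ 4.
  x = 2: f_y(2, y) = -3*y**2 - 30*y - 98; no integer root y with |y| ≤ 4.
  x = 3: f_y(3, y) = -3*y**2 - 34*y - 128; no integer root y with |y| ≤ 4.
  x = 4: f_y(4, y) = -3*y**2 - 38*y - 162; no integer root y with |y| ≤ 4.
Only singular point on the grid: (-3, -2).
Classify: substitute x = -3 + u, y = -2 + v and expand: f = -3*u**3 - 2*u**2*v - u**2 - 2*u*v**2 - v**3 + v**2.
No constant or linear terms (consistent with a singular point). Quadratic part: -u**2 + v**2. Cubic part: -3*u**3 - 2*u**2*v - 2*u*v**2 - v**3.
The quadratic part v**2 - u**2 = (v − u)(v + u) splits into two distinct linear factors, so there are two distinct tangent lines y − -2 = ±(x − -3) — this is a node (ordinary double point).
Classification: node.


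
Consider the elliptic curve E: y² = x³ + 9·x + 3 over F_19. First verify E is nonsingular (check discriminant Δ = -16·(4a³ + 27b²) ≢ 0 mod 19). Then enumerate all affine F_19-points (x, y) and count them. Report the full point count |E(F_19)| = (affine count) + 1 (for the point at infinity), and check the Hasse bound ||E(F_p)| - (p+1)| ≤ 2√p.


Affine points = {(3, 0), (6, 8), (6, 11), (8, 6), (8, 13), (14, 2), (14, 17), (15, 6), (15, 13), (16, 5), (16, 14)}; affine count = 11; |E(F_19)| = 12.

Discriminant check: Δ ∝ 4a³ + 27b² = 4·9³ + 27·3² = 4·729 + 27·9 ≡ 5 (mod 19). Nonzero ⇒ E is nonsingular.
For each x ∈ F_19, compute rhs = x³ + 9·x + 3 mod 19, then count y ∈ F_19 with y² ≡ rhs.
  x = 0: rhs = 3, matching y values: none (0 points).
  x = 1: rhs = 13, matching y values: none (0 points).
  x = 2: rhs = 10, matching y values: none (0 points).
  x = 3: rhs = 0, matching y values: 0 (1 points).
  x = 4: rhs = 8, matching y values: none (0 points).
  x = 5: rhs = 2, matching y values: none (0 points).
  x = 6: rhs = 7, matching y values: 8, 11 (2 points).
  x = 7: rhs = 10, matching y values: none (0 points).
  x = 8: rhs = 17, matching y values: 6, 13 (2 points).
  x = 9: rhs = 15, matching y values: none (0 points).
  x = 10: rhs = 10, matching y values: none (0 points).
  x = 11: rhs = 8, matching y values: none (0 points).
  x = 12: rhs = 15, matching y values: none (0 points).
  x = 13: rhs = 18, matching y values: none (0 points).
  x = 14: rhs = 4, matching y values: 2, 17 (2 points).
  x = 15: rhs = 17, matching y values: 6, 13 (2 points).
  x = 16: rhs = 6, matching y values: 5, 14 (2 points).
  x = 17: rhs = 15, matching y values: none (0 points).
  x = 18: rhs = 12, matching y values: none (0 points).
Total affine count: 11.
Full point count |E(F_19)| = 11 + 1 = 12.
Hasse bound: |12 − (19+1)| = |-8| = 8 ≤ 2√19 ≈ 8.7178 ✓.


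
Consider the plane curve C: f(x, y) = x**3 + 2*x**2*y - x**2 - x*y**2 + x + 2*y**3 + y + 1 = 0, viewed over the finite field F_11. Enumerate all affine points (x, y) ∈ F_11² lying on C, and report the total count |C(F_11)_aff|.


Affine F_11-points: {(1, 5), (1, 7), (2, 2), (3, 0), (3, 9), (4, 6), (5, 1), (6, 0), (7, 1), (8, 6), (9, 1), (9, 10), (10, 4), (10, 6)}; count = 14.

For each of the 121 pairs (x, y) ∈ F_11², evaluate f(x, y) mod 11. Record the zeros.
  x = 0: [0↦1, 1↦4, 2↦8, 3↦3, 4↦1, 5↦3, 6↦10, 7↦1, 8↦10, 9↦5, 10↦9]  zeros at y ∈ ∅
  x = 1: [0↦2, 1↦6, 2↦9, 3↦1, 4↦5, 5↦0, 6↦9, 7↦0, 8↦7, 9↦9, 10↦7]  zeros at y ∈ {5, 7}
  x = 2: [0↦7, 1↦5, 2↦0, 3↦4, 4↦7, 5↦10, 6↦3, 7↦9, 8↦7, 9↦9, 10↦5]  zeros at y ∈ {2}
  x = 3: [0↦0, 1↦7, 2↦9, 3↦7, 4↦2, 5↦6, 6↦9, 7↦1, 8↦5, 9↦0, 10↦9]  zeros at y ∈ {0, 9}
  x = 4: [0↦9, 1↦7, 2↦9, 3↦5, 4↦7, 5↦5, 6↦0, 7↦4, 8↦7, 9↦10, 10↦3]  zeros at y ∈ {6}
  x = 5: [0↦7, 1↦0, 2↦6, 3↦4, 4↦6, 5↦2, 6↦4, 7↦2, 8↦8, 9↦1, 10↦4]  zeros at y ∈ {1}
  x = 6: [0↦0, 1↦3, 2↦6, 3↦10, 4↦5, 5↦3, 6↦5, 7↦1, 8↦3, 9↦1, 10↦7]  zeros at y ∈ {0}
  x = 7: [0↦5, 1↦0, 2↦4, 3↦7, 4↦10, 5↦3, 6↦9, 7↦7, 8↦9, 9↦5, 10↦7]  zeros at y ∈ {1}
  x = 8: [0↦6, 1↦8, 2↦6, 3↦1, 4↦5, 5↦8, 6↦0, 7↦4, 8↦10, 9↦8, 10↦10]  zeros at y ∈ {6}
  x = 9: [0↦9, 1↦0, 2↦7, 3↦9, 4↦7, 5↦2, 6↦6, 7↦9, 8↦1, 9↦5, 10↦0]  zeros at y ∈ {1, 10}
  x = 10: [0↦9, 1↦4, 2↦2, 3↦4, 4↦0, 5↦2, 6↦0, 7↦6, 8↦10, 9↦2, 10↦5]  zeros at y ∈ {4, 6}
Collecting zeros: affine points = {(1, 5), (1, 7), (2, 2), (3, 0), (3, 9), (4, 6), (5, 1), (6, 0), (7, 1), (8, 6), (9, 1), (9, 10), (10, 4), (10, 6)}.
Total count |C(F_11)_aff| = 14.


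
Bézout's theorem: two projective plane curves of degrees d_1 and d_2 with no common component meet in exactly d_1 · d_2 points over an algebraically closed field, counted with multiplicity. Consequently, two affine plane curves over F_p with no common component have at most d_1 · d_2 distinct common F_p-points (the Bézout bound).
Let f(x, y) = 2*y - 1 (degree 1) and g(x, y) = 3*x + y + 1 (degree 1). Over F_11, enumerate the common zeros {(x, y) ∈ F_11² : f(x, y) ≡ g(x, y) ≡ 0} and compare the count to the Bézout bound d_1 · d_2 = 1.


Common zeros: {(5, 6)}; count = 1; Bézout bound = 1.

deg(f) = 1, deg(g) = 1, so Bézout bound = 1.
Scan x ∈ F_11. For each x, list the y ∈ F_11 with f(x, y) ≡ 0 and those with g(x, y) ≡ 0 (mod 11); the common zeros in that column are the intersection.
  x = 0: f ≡ 0 at y ∈ {6}; g ≡ 0 at y ∈ {10}; common: ∅.
  x = 1: f ≡ 0 at y ∈ {6}; g ≡ 0 at y ∈ {7}; common: ∅.
  x = 2: f ≡ 0 at y ∈ {6}; g ≡ 0 at y ∈ {4}; common: ∅.
  x = 3: f ≡ 0 at y ∈ {6}; g ≡ 0 at y ∈ {1}; common: ∅.
  x = 4: f ≡ 0 at y ∈ {6}; g ≡ 0 at y ∈ {9}; common: ∅.
  x = 5: f ≡ 0 at y ∈ {6}; g ≡ 0 at y ∈ {6}; common: {6}.
  x = 6: f ≡ 0 at y ∈ {6}; g ≡ 0 at y ∈ {3}; common: ∅.
  x = 7: f ≡ 0 at y ∈ {6}; g ≡ 0 at y ∈ {0}; common: ∅.
  x = 8: f ≡ 0 at y ∈ {6}; g ≡ 0 at y ∈ {8}; common: ∅.
  x = 9: f ≡ 0 at y ∈ {6}; g ≡ 0 at y ∈ {5}; common: ∅.
  x = 10: f ≡ 0 at y ∈ {6}; g ≡ 0 at y ∈ {2}; common: ∅.
Collecting: common zeros = {(5, 6)}, so the count is 1.
Comparison with the Bézout bound: 1 ≤ 1 = deg(f)·deg(g), as expected for curves with no common component (the bound is attained).


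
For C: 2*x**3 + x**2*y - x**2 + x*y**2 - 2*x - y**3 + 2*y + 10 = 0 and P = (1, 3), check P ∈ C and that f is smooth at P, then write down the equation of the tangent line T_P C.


Tangent line at P: 17*x - 18*y + 37 = 0.

Step 1: f(1, 3) = 0, so P lies on C.
Step 2: partial derivatives
  f_x(x, y) = 6*x**2 + 2*x*y - 2*x + y**2 - 2, f_y(x, y) = x**2 + 2*x*y - 3*y**2 + 2.
  f_x(P) = 17, f_y(P) = -18 (gradient nonzero, so P is smooth).
Step 3: tangent line at P: 17·(x − 1) + -18·(y − 3) = 0.
Expanding: 17*x - 18*y + 37 = 0.


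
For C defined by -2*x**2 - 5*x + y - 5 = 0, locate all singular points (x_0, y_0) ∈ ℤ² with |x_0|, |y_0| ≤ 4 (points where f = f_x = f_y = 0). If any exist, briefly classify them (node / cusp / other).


No singular points in the scanned grid; C is smooth there.

Compute partial derivatives:
  f_x = -4*x - 5.
  f_y = 1.
f_y = 1 is a nonzero constant, so f_y never vanishes: no point (x, y) can satisfy f = f_x = f_y = 0. In particular no (x, y) ∈ {−4, ..., 4}² is singular; the curve is smooth.


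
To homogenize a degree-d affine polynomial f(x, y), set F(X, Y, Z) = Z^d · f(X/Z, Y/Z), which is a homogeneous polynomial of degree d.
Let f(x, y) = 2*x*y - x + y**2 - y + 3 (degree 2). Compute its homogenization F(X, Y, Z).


F(X, Y, Z) = 2*X*Y - X*Z + Y**2 - Y*Z + 3*Z**2

deg(f) = 2.
Substitute x = X/Z, y = Y/Z into f, then multiply by Z^2.
  monomial 2·x^1·y^1 ↦ 2·X^1·Y^1·Z^0.
  monomial -1·x^1·y^0 ↦ -1·X^1·Y^0·Z^1.
  monomial 1·x^0·y^2 ↦ 1·X^0·Y^2·Z^0.
  monomial -1·x^0·y^1 ↦ -1·X^0·Y^1·Z^1.
  monomial 3·x^0·y^0 ↦ 3·X^0·Y^0·Z^2.
Collecting: F(X, Y, Z) = 2*X*Y - X*Z + Y**2 - Y*Z + 3*Z**2.


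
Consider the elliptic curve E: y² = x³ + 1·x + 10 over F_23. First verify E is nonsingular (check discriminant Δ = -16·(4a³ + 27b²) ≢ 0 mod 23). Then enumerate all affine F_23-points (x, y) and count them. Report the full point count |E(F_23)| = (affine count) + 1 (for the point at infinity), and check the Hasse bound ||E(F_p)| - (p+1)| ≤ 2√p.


Affine points = {(1, 9), (1, 14), (4, 3), (4, 20), (5, 5), (5, 18), (6, 5), (6, 18), (8, 1), (8, 22), (9, 9), (9, 14), (10, 10), (10, 13), (11, 8), (11, 15), (12, 5), (12, 18), (13, 9), (13, 14), (14, 10), (14, 13), (17, 8), (17, 15), (18, 8), (18, 15), (20, 7), (20, 16), (21, 0), (22, 10), (22, 13)}; affine count = 31; |E(F_23)| = 32.

Discriminant check: Δ ∝ 4a³ + 27b² = 4·1³ + 27·10² = 4·1 + 27·100 ≡ 13 (mod 23). Nonzero ⇒ E is nonsingular.
For each x ∈ F_23, compute rhs = x³ + 1·x + 10 mod 23, then count y ∈ F_23 with y² ≡ rhs.
  x = 0: rhs = 10, matching y values: none (0 points).
  x = 1: rhs = 12, matching y values: 9, 14 (2 points).
  x = 2: rhs = 20, matching y values: none (0 points).
  x = 3: rhs = 17, matching y values: none (0 points).
  x = 4: rhs = 9, matching y values: 3, 20 (2 points).
  x = 5: rhs = 2, matching y values: 5, 18 (2 points).
  x = 6: rhs = 2, matching y values: 5, 18 (2 points).
  x = 7: rhs = 15, matching y values: none (0 points).
  x = 8: rhs = 1, matching y values: 1, 22 (2 points).
  x = 9: rhs = 12, matching y values: 9, 14 (2 points).
  x = 10: rhs = 8, matching y values: 10, 13 (2 points).
  x = 11: rhs = 18, matching y values: 8, 15 (2 points).
  x = 12: rhs = 2, matching y values: 5, 18 (2 points).
  x = 13: rhs = 12, matching y values: 9, 14 (2 points).
  x = 14: rhs = 8, matching y values: 10, 13 (2 points).
  x = 15: rhs = 19, matching y values: none (0 points).
  x = 16: rhs = 5, matching y values: none (0 points).
  x = 17: rhs = 18, matching y values: 8, 15 (2 points).
  x = 18: rhs = 18, matching y values: 8, 15 (2 points).
  x = 19: rhs = 11, matching y values: none (0 points).
  x = 20: rhs = 3, matching y values: 7, 16 (2 points).
  x = 21: rhs = 0, matching y values: 0 (1 points).
  x = 22: rhs = 8, matching y values: 10, 13 (2 points).
Total affine count: 31.
Full point count |E(F_23)| = 31 + 1 = 32.
Hasse bound: |32 − (23+1)| = |8| = 8 ≤ 2√23 ≈ 9.5917 ✓.


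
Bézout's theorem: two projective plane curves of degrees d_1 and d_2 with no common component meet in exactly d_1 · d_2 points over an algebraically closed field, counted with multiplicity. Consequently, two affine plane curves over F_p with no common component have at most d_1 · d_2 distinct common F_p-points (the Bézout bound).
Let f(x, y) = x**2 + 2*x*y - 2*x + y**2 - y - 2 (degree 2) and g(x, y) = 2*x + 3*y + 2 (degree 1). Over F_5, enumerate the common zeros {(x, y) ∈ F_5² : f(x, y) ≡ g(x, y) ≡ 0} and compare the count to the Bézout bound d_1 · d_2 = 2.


Common zeros: ∅; count = 0; Bézout bound = 2.

deg(f) = 2, deg(g) = 1, so Bézout bound = 2.
Scan x ∈ F_5. For each x, list the y ∈ F_5 with f(x, y) ≡ 0 and those with g(x, y) ≡ 0 (mod 5); the common zeros in that column are the intersection.
  x = 0: f ≡ 0 at y ∈ {2, 4}; g ≡ 0 at y ∈ {1}; common: ∅.
  x = 1: f ≡ 0 at y ∈ ∅; g ≡ 0 at y ∈ {2}; common: ∅.
  x = 2: f ≡ 0 at y ∈ ∅; g ≡ 0 at y ∈ {3}; common: ∅.
  x = 3: f ≡ 0 at y ∈ {2, 3}; g ≡ 0 at y ∈ {4}; common: ∅.
  x = 4: f ≡ 0 at y ∈ {4}; g ≡ 0 at y ∈ {0}; common: ∅.
Collecting: common zeros = ∅, so the count is 0.
Comparison with the Bézout bound: 0 ≤ 2 = deg(f)·deg(g), as expected for curves with no common component (the affine F_5-count falls short of the bound because intersections may lie at infinity, over extension fields, or carry multiplicity).


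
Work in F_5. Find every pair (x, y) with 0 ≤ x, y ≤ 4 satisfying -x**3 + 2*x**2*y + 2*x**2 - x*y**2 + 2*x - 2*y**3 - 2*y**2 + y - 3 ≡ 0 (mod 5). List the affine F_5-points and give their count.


Affine F_5-points: {(0, 2), (1, 0), (2, 4)}; count = 3.

For each of the 25 pairs (x, y) ∈ F_5², evaluate f(x, y) mod 5. Record the zeros.
  x = 0: [0↦2, 1↦4, 2↦0, 3↦3, 4↦1]  zeros at y ∈ {2}
  x = 1: [0↦0, 1↦3, 2↦3, 3↦3, 4↦1]  zeros at y ∈ {0}
  x = 2: [0↦1, 1↦4, 2↦2, 3↦3, 4↦0]  zeros at y ∈ {4}
  x = 3: [0↦4, 1↦1, 2↦1, 3↦2, 4↦2]  zeros at y ∈ ∅
  x = 4: [0↦3, 1↦3, 2↦4, 3↦4, 4↦1]  zeros at y ∈ ∅
Collecting zeros: affine points = {(0, 2), (1, 0), (2, 4)}.
Total count |C(F_5)_aff| = 3.


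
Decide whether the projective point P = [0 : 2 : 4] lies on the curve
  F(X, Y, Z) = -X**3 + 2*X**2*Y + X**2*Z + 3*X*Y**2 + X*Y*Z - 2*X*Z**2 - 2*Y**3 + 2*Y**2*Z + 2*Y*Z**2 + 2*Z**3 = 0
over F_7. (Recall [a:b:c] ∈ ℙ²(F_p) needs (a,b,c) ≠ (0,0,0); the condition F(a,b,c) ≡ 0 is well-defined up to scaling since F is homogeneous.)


F(0,2,4) ≡ 5 (mod 7); P is NOT on the curve.

Evaluate F(0, 2, 4) term-by-term (mod 7).
  -X**3 ↦ -1·0·1·1 = 0
  2*X**2*Y ↦ 2·0·2·1 = 0
  X**2*Z ↦ 1·0·1·4 = 0
  3*X*Y**2 ↦ 3·0·4·1 = 0
  X*Y*Z ↦ 1·0·2·4 = 0
  -2*X*Z**2 ↦ -2·0·1·16 = 0
  -2*Y**3 ↦ -2·1·8·1 = -16
  2*Y**2*Z ↦ 2·1·4·4 = 32
  2*Y*Z**2 ↦ 2·1·2·16 = 64
  2*Z**3 ↦ 2·1·1·64 = 128
Sum: F(0, 2, 4) = (0) + (0) + (0) + (0) + (0) + (0) + (-16) + (32) + (64) + (128) = 208.
Reducing mod 7: 208 ≡ 5 (mod 7).
Since F(a, b, c) ≡ 5 ≠ 0 (mod 7), P does NOT lie on the curve.


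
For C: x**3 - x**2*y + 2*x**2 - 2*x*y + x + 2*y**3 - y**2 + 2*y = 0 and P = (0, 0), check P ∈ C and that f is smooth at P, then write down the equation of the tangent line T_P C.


Tangent line at P: x + 2*y = 0.

Step 1: f(0, 0) = 0, so P lies on C.
Step 2: partial derivatives
  f_x(x, y) = 3*x**2 - 2*x*y + 4*x - 2*y + 1, f_y(x, y) = -x**2 - 2*x + 6*y**2 - 2*y + 2.
  f_x(P) = 1, f_y(P) = 2 (gradient nonzero, so P is smooth).
Step 3: tangent line at P: 1·(x − 0) + 2·(y − 0) = 0.
Expanding: x + 2*y = 0.


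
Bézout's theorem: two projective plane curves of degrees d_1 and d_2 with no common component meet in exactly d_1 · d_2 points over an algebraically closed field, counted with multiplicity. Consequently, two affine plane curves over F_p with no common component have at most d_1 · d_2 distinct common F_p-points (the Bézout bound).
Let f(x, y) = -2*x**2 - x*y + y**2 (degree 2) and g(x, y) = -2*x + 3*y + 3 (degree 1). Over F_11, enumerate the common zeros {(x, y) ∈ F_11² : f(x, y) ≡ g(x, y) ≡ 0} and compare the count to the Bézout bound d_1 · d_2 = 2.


Common zeros: {(2, 4), (5, 6)}; count = 2; Bézout bound = 2.

deg(f) = 2, deg(g) = 1, so Bézout bound = 2.
Scan x ∈ F_11. For each x, list the y ∈ F_11 with f(x, y) ≡ 0 and those with g(x, y) ≡ 0 (mod 11); the common zeros in that column are the intersection.
  x = 0: f ≡ 0 at y ∈ {0}; g ≡ 0 at y ∈ {10}; common: ∅.
  x = 1: f ≡ 0 at y ∈ {2, 10}; g ≡ 0 at y ∈ {7}; common: ∅.
  x = 2: f ≡ 0 at y ∈ {4, 9}; g ≡ 0 at y ∈ {4}; common: {4}.
  x = 3: f ≡ 0 at y ∈ {6, 8}; g ≡ 0 at y ∈ {1}; common: ∅.
  x = 4: f ≡ 0 at y ∈ {7, 8}; g ≡ 0 at y ∈ {9}; common: ∅.
  x = 5: f ≡ 0 at y ∈ {6, 10}; g ≡ 0 at y ∈ {6}; common: {6}.
  x = 6: f ≡ 0 at y ∈ {1, 5}; g ≡ 0 at y ∈ {3}; common: ∅.
  x = 7: f ≡ 0 at y ∈ {3, 4}; g ≡ 0 at y ∈ {0}; common: ∅.
  x = 8: f ≡ 0 at y ∈ {3, 5}; g ≡ 0 at y ∈ {8}; common: ∅.
  x = 9: f ≡ 0 at y ∈ {2, 7}; g ≡ 0 at y ∈ {5}; common: ∅.
  x = 10: f ≡ 0 at y ∈ {1, 9}; g ≡ 0 at y ∈ {2}; common: ∅.
Collecting: common zeros = {(2, 4), (5, 6)}, so the count is 2.
Comparison with the Bézout bound: 2 ≤ 2 = deg(f)·deg(g), as expected for curves with no common component (the bound is attained).


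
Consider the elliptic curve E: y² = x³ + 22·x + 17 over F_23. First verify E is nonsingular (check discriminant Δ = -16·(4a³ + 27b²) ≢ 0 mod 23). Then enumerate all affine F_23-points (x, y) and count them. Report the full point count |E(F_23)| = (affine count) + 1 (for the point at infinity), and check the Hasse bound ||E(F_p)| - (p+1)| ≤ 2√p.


Affine points = {(2, 0), (3, 8), (3, 15), (4, 10), (4, 13), (7, 10), (7, 13), (9, 1), (9, 22), (10, 8), (10, 15), (11, 7), (11, 16), (12, 10), (12, 13), (13, 4), (13, 19), (16, 7), (16, 16), (18, 9), (18, 14), (19, 7), (19, 16), (20, 4), (20, 19)}; affine count = 25; |E(F_23)| = 26.

Discriminant check: Δ ∝ 4a³ + 27b² = 4·22³ + 27·17² = 4·10648 + 27·289 ≡ 2 (mod 23). Nonzero ⇒ E is nonsingular.
For each x ∈ F_23, compute rhs = x³ + 22·x + 17 mod 23, then count y ∈ F_23 with y² ≡ rhs.
  x = 0: rhs = 17, matching y values: none (0 points).
  x = 1: rhs = 17, matching y values: none (0 points).
  x = 2: rhs = 0, matching y values: 0 (1 points).
  x = 3: rhs = 18, matching y values: 8, 15 (2 points).
  x = 4: rhs = 8, matching y values: 10, 13 (2 points).
  x = 5: rhs = 22, matching y values: none (0 points).
  x = 6: rhs = 20, matching y values: none (0 points).
  x = 7: rhs = 8, matching y values: 10, 13 (2 points).
  x = 8: rhs = 15, matching y values: none (0 points).
  x = 9: rhs = 1, matching y values: 1, 22 (2 points).
  x = 10: rhs = 18, matching y values: 8, 15 (2 points).
  x = 11: rhs = 3, matching y values: 7, 16 (2 points).
  x = 12: rhs = 8, matching y values: 10, 13 (2 points).
  x = 13: rhs = 16, matching y values: 4, 19 (2 points).
  x = 14: rhs = 10, matching y values: none (0 points).
  x = 15: rhs = 19, matching y values: none (0 points).
  x = 16: rhs = 3, matching y values: 7, 16 (2 points).
  x = 17: rhs = 14, matching y values: none (0 points).
  x = 18: rhs = 12, matching y values: 9, 14 (2 points).
  x = 19: rhs = 3, matching y values: 7, 16 (2 points).
  x = 20: rhs = 16, matching y values: 4, 19 (2 points).
  x = 21: rhs = 11, matching y values: none (0 points).
  x = 22: rhs = 17, matching y values: none (0 points).
Total affine count: 25.
Full point count |E(F_23)| = 25 + 1 = 26.
Hasse bound: |26 − (23+1)| = |2| = 2 ≤ 2√23 ≈ 9.5917 ✓.


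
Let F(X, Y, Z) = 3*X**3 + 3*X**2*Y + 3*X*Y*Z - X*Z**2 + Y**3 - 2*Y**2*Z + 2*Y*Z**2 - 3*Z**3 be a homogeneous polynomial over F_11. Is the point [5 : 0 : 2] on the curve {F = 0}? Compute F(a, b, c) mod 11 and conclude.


F(5,0,2) ≡ 1 (mod 11); P is NOT on the curve.

Evaluate F(5, 0, 2) term-by-term (mod 11).
  3*X**3 ↦ 3·125·1·1 = 375
  3*X**2*Y ↦ 3·25·0·1 = 0
  3*X*Y*Z ↦ 3·5·0·2 = 0
  -X*Z**2 ↦ -1·5·1·4 = -20
  Y**3 ↦ 1·1·0·1 = 0
  -2*Y**2*Z ↦ -2·1·0·2 = 0
  2*Y*Z**2 ↦ 2·1·0·4 = 0
  -3*Z**3 ↦ -3·1·1·8 = -24
Sum: F(5, 0, 2) = (375) + (0) + (0) + (-20) + (0) + (0) + (0) + (-24) = 331.
Reducing mod 11: 331 ≡ 1 (mod 11).
Since F(a, b, c) ≡ 1 ≠ 0 (mod 11), P does NOT lie on the curve.


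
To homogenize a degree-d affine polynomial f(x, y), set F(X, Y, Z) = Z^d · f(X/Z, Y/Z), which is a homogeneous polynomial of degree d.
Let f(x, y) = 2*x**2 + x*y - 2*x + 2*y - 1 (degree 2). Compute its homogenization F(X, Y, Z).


F(X, Y, Z) = 2*X**2 + X*Y - 2*X*Z + 2*Y*Z - Z**2

deg(f) = 2.
Substitute x = X/Z, y = Y/Z into f, then multiply by Z^2.
  monomial 2·x^2·y^0 ↦ 2·X^2·Y^0·Z^0.
  monomial 1·x^1·y^1 ↦ 1·X^1·Y^1·Z^0.
  monomial -2·x^1·y^0 ↦ -2·X^1·Y^0·Z^1.
  monomial 2·x^0·y^1 ↦ 2·X^0·Y^1·Z^1.
  monomial -1·x^0·y^0 ↦ -1·X^0·Y^0·Z^2.
Collecting: F(X, Y, Z) = 2*X**2 + X*Y - 2*X*Z + 2*Y*Z - Z**2.


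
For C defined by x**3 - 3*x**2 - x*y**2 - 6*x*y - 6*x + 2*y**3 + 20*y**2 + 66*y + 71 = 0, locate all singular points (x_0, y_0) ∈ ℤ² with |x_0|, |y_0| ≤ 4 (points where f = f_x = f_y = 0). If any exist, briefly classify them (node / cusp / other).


Singular points: {(1, -3)}; classification: cusp.

Compute partial derivatives:
  f_x = 3*x**2 - 6*x - y**2 - 6*y - 6.
  f_y = -2*x*y - 6*x + 6*y**2 + 40*y + 66.
Scan x_0 ∈ {−4, ..., 4}. For each x_0, f_y(x_0, y) is a polynomial in y; find its integer roots y ∈ {−4, ..., 4}, then test f_x and f at those candidates.
  x = -4: f_y(-4, y) = 6*y**2 + 48*y + 90; vanishes at y ∈ {-3}. (-4, -3): f_x = 75 ≠ 0.
  x = -3: f_y(-3, y) = 6*y**2 + 46*y + 84; vanishes at y ∈ {-3}. (-3, -3): f_x = 48 ≠ 0.
  x = -2: f_y(-2, y) = 6*y**2 + 44*y + 78; vanishes at y ∈ {-3}. (-2, -3): f_x = 27 ≠ 0.
  x = -1: f_y(-1, y) = 6*y**2 + 42*y + 72; vanishes at y ∈ {-4, -3}. (-1, -4): f_x = 11 ≠ 0; (-1, -3): f_x = 12 ≠ 0.
  x = 0: f_y(0, y) = 6*y**2 + 40*y + 66; vanishes at y ∈ {-3}. (0, -3): f_x = 3 ≠ 0.
  x = 1: f_y(1, y) = 6*y**2 + 38*y + 60; vanishes at y ∈ {-3}. (1, -3): f_x = 0, f = 0 — SINGULAR.
  x = 2: f_y(2, y) = 6*y**2 + 36*y + 54; vanishes at y ∈ {-3}. (2, -3): f_x = 3 ≠ 0.
  x = 3: f_y(3, y) = 6*y**2 + 34*y + 48; vanishes at y ∈ {-3}. (3, -3): f_x = 12 ≠ 0.
  x = 4: f_y(4, y) = 6*y**2 + 32*y + 42; vanishes at y ∈ {-3}. (4, -3): f_x = 27 ≠ 0.
Only singular point on the grid: (1, -3).
Classify: substitute x = 1 + u, y = -3 + v and expand: f = u**3 - u*v**2 + 2*v**3 + v**2.
No constant or linear terms (consistent with a singular point). Quadratic part: v**2. Cubic part: u**3 - u*v**2 + 2*v**3.
The quadratic part v**2 is a perfect square, so there is a single (double) tangent line v = 0, i.e. y = -3. Restricting the cubic part to that line (v = 0) leaves u**3 ≠ 0, so f is not divisible by v and the branch is v² ≈ -u**3 to lowest order — this is a cusp.
Classification: cusp.


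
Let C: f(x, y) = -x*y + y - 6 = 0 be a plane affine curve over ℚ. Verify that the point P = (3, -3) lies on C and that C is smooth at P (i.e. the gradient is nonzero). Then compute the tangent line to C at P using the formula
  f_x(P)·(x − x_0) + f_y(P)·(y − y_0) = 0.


Tangent line at P: 3*x - 2*y - 15 = 0.

Step 1: f(3, -3) = 0, so P lies on C.
Step 2: partial derivatives
  f_x(x, y) = -y, f_y(x, y) = 1 - x.
  f_x(P) = 3, f_y(P) = -2 (gradient nonzero, so P is smooth).
Step 3: tangent line at P: 3·(x − 3) + -2·(y − -3) = 0.
Expanding: 3*x - 2*y - 15 = 0.


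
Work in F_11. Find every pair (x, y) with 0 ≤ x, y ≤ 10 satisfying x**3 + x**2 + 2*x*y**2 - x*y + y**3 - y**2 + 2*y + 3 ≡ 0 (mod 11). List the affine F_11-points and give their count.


Affine F_11-points: {(0, 2), (1, 3), (3, 1), (3, 6), (3, 10), (4, 6), (5, 9), (9, 10), (10, 7)}; count = 9.

For each of the 121 pairs (x, y) ∈ F_11², evaluate f(x, y) mod 11. Record the zeros.
  x = 0: [0↦3, 1↦5, 2↦0, 3↦5, 4↦4, 5↦3, 6↦8, 7↦3, 8↦5, 9↦9, 10↦10]  zeros at y ∈ {2}
  x = 1: [0↦5, 1↦8, 2↦8, 3↦0, 4↦1, 5↦6, 6↦10, 7↦8, 8↦6, 9↦10, 10↦4]  zeros at y ∈ {3}
  x = 2: [0↦4, 1↦8, 2↦2, 3↦3, 4↦6, 5↦6, 6↦9, 7↦10, 8↦4, 9↦8, 10↦6]  zeros at y ∈ ∅
  x = 3: [0↦6, 1↦0, 2↦10, 3↦9, 4↦3, 5↦9, 6↦0, 7↦4, 8↦5, 9↦9, 10↦0]  zeros at y ∈ {1, 6, 10}
  x = 4: [0↦6, 1↦1, 2↦5, 3↦2, 4↦9, 5↦10, 6↦0, 7↦7, 8↦4, 9↦8, 10↦3]  zeros at y ∈ {6}
  x = 5: [0↦10, 1↦6, 2↦4, 3↦10, 4↦8, 5↦4, 6↦4, 7↦3, 8↦7, 9↦0, 10↦10]  zeros at y ∈ {9}
  x = 6: [0↦2, 1↦10, 2↦2, 3↦6, 4↦6, 5↦8, 6↦7, 7↦9, 8↦9, 9↦2, 10↦5]  zeros at y ∈ ∅
  x = 7: [0↦10, 1↦8, 2↦5, 3↦7, 4↦9, 5↦6, 6↦4, 7↦9, 8↦5, 9↦9, 10↦5]  zeros at y ∈ ∅
  x = 8: [0↦7, 1↦6, 2↦8, 3↦8, 4↦1, 5↦4, 6↦1, 7↦9, 8↦1, 9↦5, 10↦5]  zeros at y ∈ ∅
  x = 9: [0↦10, 1↦10, 2↦6, 3↦4, 4↦10, 5↦8, 6↦4, 7↦4, 8↦3, 9↦7, 10↦0]  zeros at y ∈ {10}
  x = 10: [0↦3, 1↦4, 2↦5, 3↦1, 4↦9, 5↦2, 6↦8, 7↦0, 8↦6, 9↦10, 10↦7]  zeros at y ∈ {7}
Collecting zeros: affine points = {(0, 2), (1, 3), (3, 1), (3, 6), (3, 10), (4, 6), (5, 9), (9, 10), (10, 7)}.
Total count |C(F_11)_aff| = 9.


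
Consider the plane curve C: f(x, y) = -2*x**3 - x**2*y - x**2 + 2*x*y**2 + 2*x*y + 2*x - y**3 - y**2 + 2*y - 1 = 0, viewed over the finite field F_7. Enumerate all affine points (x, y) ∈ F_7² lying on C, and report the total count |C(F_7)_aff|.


Affine F_7-points: {(1, 2), (3, 5), (4, 3), (5, 0), (5, 4), (5, 5), (6, 1)}; count = 7.

For each of the 49 pairs (x, y) ∈ F_7², evaluate f(x, y) mod 7. Record the zeros.
  x = 0: [0↦6, 1↦6, 2↦5, 3↦4, 4↦4, 5↦6, 6↦4]  zeros at y ∈ ∅
  x = 1: [0↦5, 1↦1, 2↦0, 3↦3, 4↦4, 5↦4, 6↦4]  zeros at y ∈ {2}
  x = 2: [0↦4, 1↦1, 2↦5, 3↦3, 4↦3, 5↦6, 6↦6]  zeros at y ∈ ∅
  x = 3: [0↦5, 1↦1, 2↦1, 3↦6, 4↦3, 5↦0, 6↦5]  zeros at y ∈ {5}
  x = 4: [0↦3, 1↦3, 2↦4, 3↦0, 4↦6, 5↦2, 6↦3]  zeros at y ∈ {3}
  x = 5: [0↦0, 1↦2, 2↦2, 3↦1, 4↦0, 5↦0, 6↦2]  zeros at y ∈ {0, 4, 5}
  x = 6: [0↦5, 1↦0, 2↦4, 3↦4, 4↦1, 5↦3, 6↦4]  zeros at y ∈ {1}
Collecting zeros: affine points = {(1, 2), (3, 5), (4, 3), (5, 0), (5, 4), (5, 5), (6, 1)}.
Total count |C(F_7)_aff| = 7.


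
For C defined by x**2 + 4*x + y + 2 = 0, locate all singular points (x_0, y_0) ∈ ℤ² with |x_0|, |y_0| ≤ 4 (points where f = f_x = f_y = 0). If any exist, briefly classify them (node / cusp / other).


No singular points in the scanned grid; C is smooth there.

Compute partial derivatives:
  f_x = 2*x + 4.
  f_y = 1.
f_y = 1 is a nonzero constant, so f_y never vanishes: no point (x, y) can satisfy f = f_x = f_y = 0. In particular no (x, y) ∈ {−4, ..., 4}² is singular; the curve is smooth.


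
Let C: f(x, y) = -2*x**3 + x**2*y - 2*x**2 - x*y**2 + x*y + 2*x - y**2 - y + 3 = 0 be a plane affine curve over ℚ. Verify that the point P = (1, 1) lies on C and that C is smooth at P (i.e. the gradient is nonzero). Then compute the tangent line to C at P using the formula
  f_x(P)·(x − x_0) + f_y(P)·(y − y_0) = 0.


Tangent line at P: -6*x - 3*y + 9 = 0.

Step 1: f(1, 1) = 0, so P lies on C.
Step 2: partial derivatives
  f_x(x, y) = -6*x**2 + 2*x*y - 4*x - y**2 + y + 2, f_y(x, y) = x**2 - 2*x*y + x - 2*y - 1.
  f_x(P) = -6, f_y(P) = -3 (gradient nonzero, so P is smooth).
Step 3: tangent line at P: -6·(x − 1) + -3·(y − 1) = 0.
Expanding: -6*x - 3*y + 9 = 0.


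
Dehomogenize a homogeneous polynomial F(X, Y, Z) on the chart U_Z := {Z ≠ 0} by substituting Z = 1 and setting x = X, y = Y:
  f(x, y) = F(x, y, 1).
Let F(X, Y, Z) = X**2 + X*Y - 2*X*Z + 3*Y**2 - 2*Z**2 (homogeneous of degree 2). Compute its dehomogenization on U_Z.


f(x, y) = x**2 + x*y - 2*x + 3*y**2 - 2

On U_Z we set Z = 1. Each monomial c·X^i·Y^j·Z^k in F becomes c·x^i·y^j·1^k = c·x^i·y^j.
Substituting Z = 1: F(X, Y, 1) = x**2 + x*y - 2*x + 3*y**2 - 2.
Note: deg(f) ≤ deg(F) = 2; strict inequality happens when F is divisible by Z (lost terms).


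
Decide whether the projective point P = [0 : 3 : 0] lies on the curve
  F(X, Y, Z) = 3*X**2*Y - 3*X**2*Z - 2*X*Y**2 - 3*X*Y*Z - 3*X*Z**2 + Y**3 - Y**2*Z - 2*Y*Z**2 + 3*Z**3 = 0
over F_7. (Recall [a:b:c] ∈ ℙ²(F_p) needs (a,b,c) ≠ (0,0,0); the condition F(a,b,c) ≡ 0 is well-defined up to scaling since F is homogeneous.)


F(0,3,0) ≡ 6 (mod 7); P is NOT on the curve.

Evaluate F(0, 3, 0) term-by-term (mod 7).
  3*X**2*Y ↦ 3·0·3·1 = 0
  -3*X**2*Z ↦ -3·0·1·0 = 0
  -2*X*Y**2 ↦ -2·0·9·1 = 0
  -3*X*Y*Z ↦ -3·0·3·0 = 0
  -3*X*Z**2 ↦ -3·0·1·0 = 0
  Y**3 ↦ 1·1·27·1 = 27
  -Y**2*Z ↦ -1·1·9·0 = 0
  -2*Y*Z**2 ↦ -2·1·3·0 = 0
  3*Z**3 ↦ 3·1·1·0 = 0
Sum: F(0, 3, 0) = (0) + (0) + (0) + (0) + (0) + (27) + (0) + (0) + (0) = 27.
Reducing mod 7: 27 ≡ 6 (mod 7).
Since F(a, b, c) ≡ 6 ≠ 0 (mod 7), P does NOT lie on the curve.


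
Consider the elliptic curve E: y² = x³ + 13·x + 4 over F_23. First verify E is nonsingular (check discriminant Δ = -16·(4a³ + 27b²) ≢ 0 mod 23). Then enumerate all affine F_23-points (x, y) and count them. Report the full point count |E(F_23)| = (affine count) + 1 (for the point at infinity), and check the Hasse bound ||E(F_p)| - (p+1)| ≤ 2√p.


Affine points = {(0, 2), (0, 21), (1, 8), (1, 15), (3, 1), (3, 22), (7, 1), (7, 22), (11, 11), (11, 12), (12, 5), (12, 18), (13, 1), (13, 22), (14, 3), (14, 20), (15, 3), (15, 20), (17, 3), (17, 20), (19, 7), (19, 16), (21, 4), (21, 19), (22, 6), (22, 17)}; affine count = 26; |E(F_23)| = 27.

Discriminant check: Δ ∝ 4a³ + 27b² = 4·13³ + 27·4² = 4·2197 + 27·16 ≡ 20 (mod 23). Nonzero ⇒ E is nonsingular.
For each x ∈ F_23, compute rhs = x³ + 13·x + 4 mod 23, then count y ∈ F_23 with y² ≡ rhs.
  x = 0: rhs = 4, matching y values: 2, 21 (2 points).
  x = 1: rhs = 18, matching y values: 8, 15 (2 points).
  x = 2: rhs = 15, matching y values: none (0 points).
  x = 3: rhs = 1, matching y values: 1, 22 (2 points).
  x = 4: rhs = 5, matching y values: none (0 points).
  x = 5: rhs = 10, matching y values: none (0 points).
  x = 6: rhs = 22, matching y values: none (0 points).
  x = 7: rhs = 1, matching y values: 1, 22 (2 points).
  x = 8: rhs = 22, matching y values: none (0 points).
  x = 9: rhs = 22, matching y values: none (0 points).
  x = 10: rhs = 7, matching y values: none (0 points).
  x = 11: rhs = 6, matching y values: 11, 12 (2 points).
  x = 12: rhs = 2, matching y values: 5, 18 (2 points).
  x = 13: rhs = 1, matching y values: 1, 22 (2 points).
  x = 14: rhs = 9, matching y values: 3, 20 (2 points).
  x = 15: rhs = 9, matching y values: 3, 20 (2 points).
  x = 16: rhs = 7, matching y values: none (0 points).
  x = 17: rhs = 9, matching y values: 3, 20 (2 points).
  x = 18: rhs = 21, matching y values: none (0 points).
  x = 19: rhs = 3, matching y values: 7, 16 (2 points).
  x = 20: rhs = 7, matching y values: none (0 points).
  x = 21: rhs = 16, matching y values: 4, 19 (2 points).
  x = 22: rhs = 13, matching y values: 6, 17 (2 points).
Total affine count: 26.
Full point count |E(F_23)| = 26 + 1 = 27.
Hasse bound: |27 − (23+1)| = |3| = 3 ≤ 2√23 ≈ 9.5917 ✓.
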